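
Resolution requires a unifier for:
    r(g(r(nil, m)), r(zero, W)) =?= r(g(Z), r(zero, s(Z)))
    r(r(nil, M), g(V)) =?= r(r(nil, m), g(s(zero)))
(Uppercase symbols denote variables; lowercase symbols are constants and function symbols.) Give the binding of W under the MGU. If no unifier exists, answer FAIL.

Decompose r/2: g(r(nil, m)) =?= g(Z),  r(zero, W) =?= r(zero, s(Z)).
Decompose g/1: r(nil, m) =?= Z.
Bind Z := r(nil, m); substituting into the one remaining equation that mentions Z gives: r(zero, W) =?= r(zero, s(r(nil, m))).
Decompose r/2: zero =?= zero,  W =?= s(r(nil, m)).
Delete trivial equation zero =?= zero.
Bind W := s(r(nil, m)); no other remaining equation mentions W.
Decompose r/2: r(nil, M) =?= r(nil, m),  g(V) =?= g(s(zero)).
Decompose r/2: nil =?= nil,  M =?= m.
Delete trivial equation nil =?= nil.
Bind M := m; no other remaining equation mentions M.
Decompose g/1: V =?= s(zero).
Bind V := s(zero).
MGU = { Z ↦ r(nil, m), W ↦ s(r(nil, m)), M ↦ m, V ↦ s(zero) }, so W ↦ s(r(nil, m)).

s(r(nil, m))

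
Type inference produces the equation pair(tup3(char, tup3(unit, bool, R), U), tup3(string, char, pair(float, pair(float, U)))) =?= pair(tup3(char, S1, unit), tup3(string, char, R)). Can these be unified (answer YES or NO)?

Decompose pair/2: tup3(char, tup3(unit, bool, R), U) =?= tup3(char, S1, unit),  tup3(string, char, pair(float, pair(float, U))) =?= tup3(string, char, R).
Decompose tup3/3: char =?= char,  tup3(unit, bool, R) =?= S1,  U =?= unit.
Delete trivial equation char =?= char.
Bind S1 := tup3(unit, bool, R); no other remaining equation mentions S1.
Bind U := unit; substituting into the remaining equation gives: tup3(string, char, pair(float, pair(float, unit))) =?= tup3(string, char, R).
Decompose tup3/3: string =?= string,  char =?= char,  pair(float, pair(float, unit)) =?= R.
Delete trivial equation string =?= string.
Delete trivial equation char =?= char.
Bind R := pair(float, pair(float, unit)). Substituting into the earlier binding gives S1 := tup3(unit, bool, pair(float, pair(float, unit))).
No equations remain and no clash or occurs-check failure arose, so a unifier exists.

YES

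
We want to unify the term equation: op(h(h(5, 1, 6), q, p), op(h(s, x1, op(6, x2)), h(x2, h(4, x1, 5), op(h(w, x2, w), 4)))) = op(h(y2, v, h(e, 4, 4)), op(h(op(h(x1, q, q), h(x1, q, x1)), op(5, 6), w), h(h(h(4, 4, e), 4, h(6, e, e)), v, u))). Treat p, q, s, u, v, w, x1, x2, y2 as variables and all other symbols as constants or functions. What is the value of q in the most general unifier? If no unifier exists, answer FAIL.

h(4, op(5, 6), 5)

Decompose op/2: h(h(5, 1, 6), q, p) = h(y2, v, h(e, 4, 4)),  op(h(s, x1, op(6, x2)), h(x2, h(4, x1, 5), op(h(w, x2, w), 4))) = op(h(op(h(x1, q, q), h(x1, q, x1)), op(5, 6), w), h(h(h(4, 4, e), 4, h(6, e, e)), v, u)).
Decompose h/3: h(5, 1, 6) = y2,  q = v,  p = h(e, 4, 4).
Bind y2 := h(5, 1, 6); no other remaining equation mentions y2.
Bind q := v; substituting into the one remaining equation that mentions q gives: op(h(s, x1, op(6, x2)), h(x2, h(4, x1, 5), op(h(w, x2, w), 4))) = op(h(op(h(x1, v, v), h(x1, v, x1)), op(5, 6), w), h(h(h(4, 4, e), 4, h(6, e, e)), v, u)).
Bind p := h(e, 4, 4); no other remaining equation mentions p.
Decompose op/2: h(s, x1, op(6, x2)) = h(op(h(x1, v, v), h(x1, v, x1)), op(5, 6), w),  h(x2, h(4, x1, 5), op(h(w, x2, w), 4)) = h(h(h(4, 4, e), 4, h(6, e, e)), v, u).
Decompose h/3: s = op(h(x1, v, v), h(x1, v, x1)),  x1 = op(5, 6),  op(6, x2) = w.
Bind s := op(h(x1, v, v), h(x1, v, x1)); no other remaining equation mentions s.
Bind x1 := op(5, 6); substituting into the one remaining equation that mentions x1 gives: h(x2, h(4, op(5, 6), 5), op(h(w, x2, w), 4)) = h(h(h(4, 4, e), 4, h(6, e, e)), v, u). Substituting into the earlier binding gives s := op(h(op(5, 6), v, v), h(op(5, 6), v, op(5, 6))).
Bind w := op(6, x2); substituting into the remaining equation gives: h(x2, h(4, op(5, 6), 5), op(h(op(6, x2), x2, op(6, x2)), 4)) = h(h(h(4, 4, e), 4, h(6, e, e)), v, u).
Decompose h/3: x2 = h(h(4, 4, e), 4, h(6, e, e)),  h(4, op(5, 6), 5) = v,  op(h(op(6, x2), x2, op(6, x2)), 4) = u.
Bind x2 := h(h(4, 4, e), 4, h(6, e, e)); substituting into the one remaining equation that mentions x2 gives: op(h(op(6, h(h(4, 4, e), 4, h(6, e, e))), h(h(4, 4, e), 4, h(6, e, e)), op(6, h(h(4, 4, e), 4, h(6, e, e)))), 4) = u. Substituting into the earlier binding gives w := op(6, h(h(4, 4, e), 4, h(6, e, e))).
Bind v := h(4, op(5, 6), 5); no other remaining equation mentions v. Substituting into the earlier bindings gives q := h(4, op(5, 6), 5), s := op(h(op(5, 6), h(4, op(5, 6), 5), h(4, op(5, 6), 5)), h(op(5, 6), h(4, op(5, 6), 5), op(5, 6))).
Bind u := op(h(op(6, h(h(4, 4, e), 4, h(6, e, e))), h(h(4, 4, e), 4, h(6, e, e)), op(6, h(h(4, 4, e), 4, h(6, e, e)))), 4).
MGU = { y2 := h(5, 1, 6), q := h(4, op(5, 6), 5), p := h(e, 4, 4), s := op(h(op(5, 6), h(4, op(5, 6), 5), h(4, op(5, 6), 5)), h(op(5, 6), h(4, op(5, 6), 5), op(5, 6))), x1 := op(5, 6), w := op(6, h(h(4, 4, e), 4, h(6, e, e))), x2 := h(h(4, 4, e), 4, h(6, e, e)), v := h(4, op(5, 6), 5), u := op(h(op(6, h(h(4, 4, e), 4, h(6, e, e))), h(h(4, 4, e), 4, h(6, e, e)), op(6, h(h(4, 4, e), 4, h(6, e, e)))), 4) }, so q := h(4, op(5, 6), 5).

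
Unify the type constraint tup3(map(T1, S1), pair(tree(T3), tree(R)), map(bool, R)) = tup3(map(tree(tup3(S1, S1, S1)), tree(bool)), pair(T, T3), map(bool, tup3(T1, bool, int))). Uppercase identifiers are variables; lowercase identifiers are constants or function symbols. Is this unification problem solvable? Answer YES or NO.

Decompose tup3/3: map(T1, S1) = map(tree(tup3(S1, S1, S1)), tree(bool)),  pair(tree(T3), tree(R)) = pair(T, T3),  map(bool, R) = map(bool, tup3(T1, bool, int)).
Decompose map/2: T1 = tree(tup3(S1, S1, S1)),  S1 = tree(bool).
Bind T1 := tree(tup3(S1, S1, S1)); substituting into the one remaining equation that mentions T1 gives: map(bool, R) = map(bool, tup3(tree(tup3(S1, S1, S1)), bool, int)).
Bind S1 := tree(bool); substituting into the one remaining equation that mentions S1 gives: map(bool, R) = map(bool, tup3(tree(tup3(tree(bool), tree(bool), tree(bool))), bool, int)). Substituting into the earlier binding gives T1 := tree(tup3(tree(bool), tree(bool), tree(bool))).
Decompose pair/2: tree(T3) = T,  tree(R) = T3.
Bind T := tree(T3); no other remaining equation mentions T.
Bind T3 := tree(R); no other remaining equation mentions T3. Substituting into the earlier binding gives T := tree(tree(R)).
Decompose map/2: bool = bool,  R = tup3(tree(tup3(tree(bool), tree(bool), tree(bool))), bool, int).
Delete trivial equation bool = bool.
Bind R := tup3(tree(tup3(tree(bool), tree(bool), tree(bool))), bool, int). Substituting into the earlier bindings gives T := tree(tree(tup3(tree(tup3(tree(bool), tree(bool), tree(bool))), bool, int))), T3 := tree(tup3(tree(tup3(tree(bool), tree(bool), tree(bool))), bool, int)).
No equations remain and no clash or occurs-check failure arose, so a unifier exists.

YES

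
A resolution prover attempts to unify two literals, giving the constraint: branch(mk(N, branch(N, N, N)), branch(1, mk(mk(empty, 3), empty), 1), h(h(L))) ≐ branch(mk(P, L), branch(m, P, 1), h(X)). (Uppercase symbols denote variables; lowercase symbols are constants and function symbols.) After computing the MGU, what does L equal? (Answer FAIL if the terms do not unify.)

Decompose branch/3: mk(N, branch(N, N, N)) ≐ mk(P, L),  branch(1, mk(mk(empty, 3), empty), 1) ≐ branch(m, P, 1),  h(h(L)) ≐ h(X).
Decompose mk/2: N ≐ P,  branch(N, N, N) ≐ L.
Bind N := P; substituting into the one remaining equation that mentions N gives: branch(P, P, P) ≐ L.
Bind L := branch(P, P, P); substituting into the one remaining equation that mentions L gives: h(h(branch(P, P, P))) ≐ h(X).
Decompose branch/3: 1 ≐ m,  mk(mk(empty, 3), empty) ≐ P,  1 ≐ 1.
Clash: constants 1 and m differ; no unifier exists.

FAIL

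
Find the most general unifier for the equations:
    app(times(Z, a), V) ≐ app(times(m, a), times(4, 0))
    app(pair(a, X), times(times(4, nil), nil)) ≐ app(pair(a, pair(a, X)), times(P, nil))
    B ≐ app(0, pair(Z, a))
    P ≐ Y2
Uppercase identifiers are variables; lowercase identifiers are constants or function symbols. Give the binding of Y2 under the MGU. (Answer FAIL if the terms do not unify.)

FAIL

Decompose app/2: times(Z, a) ≐ times(m, a),  V ≐ times(4, 0).
Decompose times/2: Z ≐ m,  a ≐ a.
Bind Z := m; substituting into the one remaining equation that mentions Z gives: B ≐ app(0, pair(m, a)).
Delete trivial equation a ≐ a.
Bind V := times(4, 0); no other remaining equation mentions V.
Decompose app/2: pair(a, X) ≐ pair(a, pair(a, X)),  times(times(4, nil), nil) ≐ times(P, nil).
Decompose pair/2: a ≐ a,  X ≐ pair(a, X).
Delete trivial equation a ≐ a.
Occurs check fails: X occurs in pair(a, X); the equation X ≐ pair(a, X) has no finite solution.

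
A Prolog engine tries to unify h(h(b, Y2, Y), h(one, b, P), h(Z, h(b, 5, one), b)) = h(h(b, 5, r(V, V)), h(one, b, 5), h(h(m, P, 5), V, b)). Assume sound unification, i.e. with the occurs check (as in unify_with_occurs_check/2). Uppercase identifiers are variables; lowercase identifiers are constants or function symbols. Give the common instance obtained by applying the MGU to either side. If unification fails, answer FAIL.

Decompose h/3: h(b, Y2, Y) = h(b, 5, r(V, V)),  h(one, b, P) = h(one, b, 5),  h(Z, h(b, 5, one), b) = h(h(m, P, 5), V, b).
Decompose h/3: b = b,  Y2 = 5,  Y = r(V, V).
Delete trivial equation b = b.
Bind Y2 := 5; no other remaining equation mentions Y2.
Bind Y := r(V, V); no other remaining equation mentions Y.
Decompose h/3: one = one,  b = b,  P = 5.
Delete trivial equation one = one.
Delete trivial equation b = b.
Bind P := 5; substituting into the remaining equation gives: h(Z, h(b, 5, one), b) = h(h(m, 5, 5), V, b).
Decompose h/3: Z = h(m, 5, 5),  h(b, 5, one) = V,  b = b.
Bind Z := h(m, 5, 5); no other remaining equation mentions Z.
Bind V := h(b, 5, one); no other remaining equation mentions V. Substituting into the earlier binding gives Y := r(h(b, 5, one), h(b, 5, one)).
Delete trivial equation b = b.
Applying the MGU to either side gives h(h(b, 5, r(h(b, 5, one), h(b, 5, one))), h(one, b, 5), h(h(m, 5, 5), h(b, 5, one), b)).

h(h(b, 5, r(h(b, 5, one), h(b, 5, one))), h(one, b, 5), h(h(m, 5, 5), h(b, 5, one), b))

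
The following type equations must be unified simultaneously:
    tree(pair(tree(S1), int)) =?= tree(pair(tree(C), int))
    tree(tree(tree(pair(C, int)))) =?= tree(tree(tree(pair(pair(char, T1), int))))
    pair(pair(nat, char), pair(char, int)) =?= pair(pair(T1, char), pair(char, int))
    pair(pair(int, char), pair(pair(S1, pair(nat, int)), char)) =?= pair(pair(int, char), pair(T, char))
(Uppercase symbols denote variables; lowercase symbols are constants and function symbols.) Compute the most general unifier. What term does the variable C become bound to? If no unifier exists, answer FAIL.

Decompose tree/1: pair(tree(S1), int) =?= pair(tree(C), int).
Decompose pair/2: tree(S1) =?= tree(C),  int =?= int.
Decompose tree/1: S1 =?= C.
Bind S1 := C; substituting into the one remaining equation that mentions S1 gives: pair(pair(int, char), pair(pair(C, pair(nat, int)), char)) =?= pair(pair(int, char), pair(T, char)).
Delete trivial equation int =?= int.
Decompose tree/1: tree(tree(pair(C, int))) =?= tree(tree(pair(pair(char, T1), int))).
Decompose tree/1: tree(pair(C, int)) =?= tree(pair(pair(char, T1), int)).
Decompose tree/1: pair(C, int) =?= pair(pair(char, T1), int).
Decompose pair/2: C =?= pair(char, T1),  int =?= int.
Bind C := pair(char, T1); substituting into the one remaining equation that mentions C gives: pair(pair(int, char), pair(pair(pair(char, T1), pair(nat, int)), char)) =?= pair(pair(int, char), pair(T, char)). Substituting into the earlier binding gives S1 := pair(char, T1).
Delete trivial equation int =?= int.
Decompose pair/2: pair(nat, char) =?= pair(T1, char),  pair(char, int) =?= pair(char, int).
Decompose pair/2: nat =?= T1,  char =?= char.
Bind T1 := nat; substituting into the one remaining equation that mentions T1 gives: pair(pair(int, char), pair(pair(pair(char, nat), pair(nat, int)), char)) =?= pair(pair(int, char), pair(T, char)). Substituting into the earlier bindings gives S1 := pair(char, nat), C := pair(char, nat).
Delete trivial equation char =?= char.
Delete trivial equation pair(char, int) =?= pair(char, int).
Decompose pair/2: pair(int, char) =?= pair(int, char),  pair(pair(pair(char, nat), pair(nat, int)), char) =?= pair(T, char).
Delete trivial equation pair(int, char) =?= pair(int, char).
Decompose pair/2: pair(pair(char, nat), pair(nat, int)) =?= T,  char =?= char.
Bind T := pair(pair(char, nat), pair(nat, int)); no other remaining equation mentions T.
Delete trivial equation char =?= char.
MGU = { S1 ↦ pair(char, nat), C ↦ pair(char, nat), T1 ↦ nat, T ↦ pair(pair(char, nat), pair(nat, int)) }, so C ↦ pair(char, nat).

pair(char, nat)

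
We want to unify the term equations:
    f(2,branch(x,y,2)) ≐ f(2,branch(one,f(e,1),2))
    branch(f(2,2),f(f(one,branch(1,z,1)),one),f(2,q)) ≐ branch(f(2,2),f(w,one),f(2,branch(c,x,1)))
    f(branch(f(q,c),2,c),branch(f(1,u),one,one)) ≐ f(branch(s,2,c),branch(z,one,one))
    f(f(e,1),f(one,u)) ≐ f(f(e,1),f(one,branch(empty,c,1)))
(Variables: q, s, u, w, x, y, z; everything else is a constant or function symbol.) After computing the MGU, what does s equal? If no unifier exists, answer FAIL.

Decompose f/2: 2 ≐ 2,  branch(x,y,2) ≐ branch(one,f(e,1),2).
Delete trivial equation 2 ≐ 2.
Decompose branch/3: x ≐ one,  y ≐ f(e,1),  2 ≐ 2.
Bind x := one; substituting into the one remaining equation that mentions x gives: branch(f(2,2),f(f(one,branch(1,z,1)),one),f(2,q)) ≐ branch(f(2,2),f(w,one),f(2,branch(c,one,1))).
Bind y := f(e,1); no other remaining equation mentions y.
Delete trivial equation 2 ≐ 2.
Decompose branch/3: f(2,2) ≐ f(2,2),  f(f(one,branch(1,z,1)),one) ≐ f(w,one),  f(2,q) ≐ f(2,branch(c,one,1)).
Delete trivial equation f(2,2) ≐ f(2,2).
Decompose f/2: f(one,branch(1,z,1)) ≐ w,  one ≐ one.
Bind w := f(one,branch(1,z,1)); no other remaining equation mentions w.
Delete trivial equation one ≐ one.
Decompose f/2: 2 ≐ 2,  q ≐ branch(c,one,1).
Delete trivial equation 2 ≐ 2.
Bind q := branch(c,one,1); substituting into the one remaining equation that mentions q gives: f(branch(f(branch(c,one,1),c),2,c),branch(f(1,u),one,one)) ≐ f(branch(s,2,c),branch(z,one,one)).
Decompose f/2: branch(f(branch(c,one,1),c),2,c) ≐ branch(s,2,c),  branch(f(1,u),one,one) ≐ branch(z,one,one).
Decompose branch/3: f(branch(c,one,1),c) ≐ s,  2 ≐ 2,  c ≐ c.
Bind s := f(branch(c,one,1),c); no other remaining equation mentions s.
Delete trivial equation 2 ≐ 2.
Delete trivial equation c ≐ c.
Decompose branch/3: f(1,u) ≐ z,  one ≐ one,  one ≐ one.
Bind z := f(1,u); no other remaining equation mentions z. Substituting into the earlier binding gives w := f(one,branch(1,f(1,u),1)).
Delete trivial equation one ≐ one.
Delete trivial equation one ≐ one.
Decompose f/2: f(e,1) ≐ f(e,1),  f(one,u) ≐ f(one,branch(empty,c,1)).
Delete trivial equation f(e,1) ≐ f(e,1).
Decompose f/2: one ≐ one,  u ≐ branch(empty,c,1).
Delete trivial equation one ≐ one.
Bind u := branch(empty,c,1). Substituting into the earlier bindings gives w := f(one,branch(1,f(1,branch(empty,c,1)),1)), z := f(1,branch(empty,c,1)).
MGU = { x -> one, y -> f(e,1), w -> f(one,branch(1,f(1,branch(empty,c,1)),1)), q -> branch(c,one,1), s -> f(branch(c,one,1),c), z -> f(1,branch(empty,c,1)), u -> branch(empty,c,1) }, so s -> f(branch(c,one,1),c).

f(branch(c,one,1),c)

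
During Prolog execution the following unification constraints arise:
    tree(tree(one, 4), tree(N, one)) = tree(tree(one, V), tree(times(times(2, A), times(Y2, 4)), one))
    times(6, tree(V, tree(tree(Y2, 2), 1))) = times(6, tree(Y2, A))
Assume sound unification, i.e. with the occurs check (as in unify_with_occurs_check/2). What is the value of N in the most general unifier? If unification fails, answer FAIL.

Decompose tree/2: tree(one, 4) = tree(one, V),  tree(N, one) = tree(times(times(2, A), times(Y2, 4)), one).
Decompose tree/2: one = one,  4 = V.
Delete trivial equation one = one.
Bind V := 4; substituting into the one remaining equation that mentions V gives: times(6, tree(4, tree(tree(Y2, 2), 1))) = times(6, tree(Y2, A)).
Decompose tree/2: N = times(times(2, A), times(Y2, 4)),  one = one.
Bind N := times(times(2, A), times(Y2, 4)); no other remaining equation mentions N.
Delete trivial equation one = one.
Decompose times/2: 6 = 6,  tree(4, tree(tree(Y2, 2), 1)) = tree(Y2, A).
Delete trivial equation 6 = 6.
Decompose tree/2: 4 = Y2,  tree(tree(Y2, 2), 1) = A.
Bind Y2 := 4; substituting into the remaining equation gives: tree(tree(4, 2), 1) = A. Substituting into the earlier binding gives N := times(times(2, A), times(4, 4)).
Bind A := tree(tree(4, 2), 1). Substituting into the earlier binding gives N := times(times(2, tree(tree(4, 2), 1)), times(4, 4)).
MGU = { V -> 4, N -> times(times(2, tree(tree(4, 2), 1)), times(4, 4)), Y2 -> 4, A -> tree(tree(4, 2), 1) }, so N -> times(times(2, tree(tree(4, 2), 1)), times(4, 4)).

times(times(2, tree(tree(4, 2), 1)), times(4, 4))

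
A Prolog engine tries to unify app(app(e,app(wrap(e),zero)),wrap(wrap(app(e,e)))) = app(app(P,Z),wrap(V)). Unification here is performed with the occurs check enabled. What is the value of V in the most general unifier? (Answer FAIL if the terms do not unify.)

wrap(app(e,e))

Decompose app/2: app(e,app(wrap(e),zero)) = app(P,Z),  wrap(wrap(app(e,e))) = wrap(V).
Decompose app/2: e = P,  app(wrap(e),zero) = Z.
Bind P := e; no other remaining equation mentions P.
Bind Z := app(wrap(e),zero); no other remaining equation mentions Z.
Decompose wrap/1: wrap(app(e,e)) = V.
Bind V := wrap(app(e,e)).
MGU = { P ↦ e, Z ↦ app(wrap(e),zero), V ↦ wrap(app(e,e)) }, so V ↦ wrap(app(e,e)).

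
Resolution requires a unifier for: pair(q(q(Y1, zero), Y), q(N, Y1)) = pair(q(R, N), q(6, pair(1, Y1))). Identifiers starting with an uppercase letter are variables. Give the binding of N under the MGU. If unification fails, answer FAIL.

FAIL

Decompose pair/2: q(q(Y1, zero), Y) = q(R, N),  q(N, Y1) = q(6, pair(1, Y1)).
Decompose q/2: q(Y1, zero) = R,  Y = N.
Bind R := q(Y1, zero); no other remaining equation mentions R.
Bind Y := N; no other remaining equation mentions Y.
Decompose q/2: N = 6,  Y1 = pair(1, Y1).
Bind N := 6; no other remaining equation mentions N. Substituting into the earlier binding gives Y := 6.
Occurs check fails: Y1 occurs in pair(1, Y1); the equation Y1 = pair(1, Y1) has no finite solution.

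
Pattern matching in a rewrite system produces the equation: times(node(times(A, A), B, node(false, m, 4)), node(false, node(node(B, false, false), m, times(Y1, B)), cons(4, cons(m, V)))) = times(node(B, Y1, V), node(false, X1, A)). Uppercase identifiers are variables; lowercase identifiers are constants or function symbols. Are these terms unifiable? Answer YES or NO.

YES

Decompose times/2: node(times(A, A), B, node(false, m, 4)) = node(B, Y1, V),  node(false, node(node(B, false, false), m, times(Y1, B)), cons(4, cons(m, V))) = node(false, X1, A).
Decompose node/3: times(A, A) = B,  B = Y1,  node(false, m, 4) = V.
Bind B := times(A, A); substituting into the 2 remaining equations that mention B gives: times(A, A) = Y1,  node(false, node(node(times(A, A), false, false), m, times(Y1, times(A, A))), cons(4, cons(m, V))) = node(false, X1, A).
Bind Y1 := times(A, A); substituting into the one remaining equation that mentions Y1 gives: node(false, node(node(times(A, A), false, false), m, times(times(A, A), times(A, A))), cons(4, cons(m, V))) = node(false, X1, A).
Bind V := node(false, m, 4); substituting into the remaining equation gives: node(false, node(node(times(A, A), false, false), m, times(times(A, A), times(A, A))), cons(4, cons(m, node(false, m, 4)))) = node(false, X1, A).
Decompose node/3: false = false,  node(node(times(A, A), false, false), m, times(times(A, A), times(A, A))) = X1,  cons(4, cons(m, node(false, m, 4))) = A.
Delete trivial equation false = false.
Bind X1 := node(node(times(A, A), false, false), m, times(times(A, A), times(A, A))); no other remaining equation mentions X1.
Bind A := cons(4, cons(m, node(false, m, 4))). Substituting into the earlier bindings gives B := times(cons(4, cons(m, node(false, m, 4))), cons(4, cons(m, node(false, m, 4)))), Y1 := times(cons(4, cons(m, node(false, m, 4))), cons(4, cons(m, node(false, m, 4)))), X1 := node(node(times(cons(4, cons(m, node(false, m, 4))), cons(4, cons(m, node(false, m, 4)))), false, false), m, times(times(cons(4, cons(m, node(false, m, 4))), cons(4, cons(m, node(false, m, 4)))), times(cons(4, cons(m, node(false, m, 4))), cons(4, cons(m, node(false, m, 4)))))).
No equations remain and no clash or occurs-check failure arose, so a unifier exists.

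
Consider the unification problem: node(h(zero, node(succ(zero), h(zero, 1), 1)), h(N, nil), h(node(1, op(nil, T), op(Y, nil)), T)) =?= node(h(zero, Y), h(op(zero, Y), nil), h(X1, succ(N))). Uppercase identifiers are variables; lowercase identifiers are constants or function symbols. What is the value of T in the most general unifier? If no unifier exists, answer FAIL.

succ(op(zero, node(succ(zero), h(zero, 1), 1)))

Decompose node/3: h(zero, node(succ(zero), h(zero, 1), 1)) =?= h(zero, Y),  h(N, nil) =?= h(op(zero, Y), nil),  h(node(1, op(nil, T), op(Y, nil)), T) =?= h(X1, succ(N)).
Decompose h/2: zero =?= zero,  node(succ(zero), h(zero, 1), 1) =?= Y.
Delete trivial equation zero =?= zero.
Bind Y := node(succ(zero), h(zero, 1), 1); substituting into the remaining equations gives: h(N, nil) =?= h(op(zero, node(succ(zero), h(zero, 1), 1)), nil),  h(node(1, op(nil, T), op(node(succ(zero), h(zero, 1), 1), nil)), T) =?= h(X1, succ(N)).
Decompose h/2: N =?= op(zero, node(succ(zero), h(zero, 1), 1)),  nil =?= nil.
Bind N := op(zero, node(succ(zero), h(zero, 1), 1)); substituting into the one remaining equation that mentions N gives: h(node(1, op(nil, T), op(node(succ(zero), h(zero, 1), 1), nil)), T) =?= h(X1, succ(op(zero, node(succ(zero), h(zero, 1), 1)))).
Delete trivial equation nil =?= nil.
Decompose h/2: node(1, op(nil, T), op(node(succ(zero), h(zero, 1), 1), nil)) =?= X1,  T =?= succ(op(zero, node(succ(zero), h(zero, 1), 1))).
Bind X1 := node(1, op(nil, T), op(node(succ(zero), h(zero, 1), 1), nil)); no other remaining equation mentions X1.
Bind T := succ(op(zero, node(succ(zero), h(zero, 1), 1))). Substituting into the earlier binding gives X1 := node(1, op(nil, succ(op(zero, node(succ(zero), h(zero, 1), 1)))), op(node(succ(zero), h(zero, 1), 1), nil)).
MGU = { Y -> node(succ(zero), h(zero, 1), 1), N -> op(zero, node(succ(zero), h(zero, 1), 1)), X1 -> node(1, op(nil, succ(op(zero, node(succ(zero), h(zero, 1), 1)))), op(node(succ(zero), h(zero, 1), 1), nil)), T -> succ(op(zero, node(succ(zero), h(zero, 1), 1))) }, so T -> succ(op(zero, node(succ(zero), h(zero, 1), 1))).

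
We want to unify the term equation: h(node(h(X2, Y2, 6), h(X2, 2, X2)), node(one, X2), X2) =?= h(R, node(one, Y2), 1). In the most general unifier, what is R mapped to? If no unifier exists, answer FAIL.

node(h(1, 1, 6), h(1, 2, 1))

Decompose h/3: node(h(X2, Y2, 6), h(X2, 2, X2)) =?= R,  node(one, X2) =?= node(one, Y2),  X2 =?= 1.
Bind R := node(h(X2, Y2, 6), h(X2, 2, X2)); no other remaining equation mentions R.
Decompose node/2: one =?= one,  X2 =?= Y2.
Delete trivial equation one =?= one.
Bind X2 := Y2; substituting into the remaining equation gives: Y2 =?= 1. Substituting into the earlier binding gives R := node(h(Y2, Y2, 6), h(Y2, 2, Y2)).
Bind Y2 := 1. Substituting into the earlier bindings gives R := node(h(1, 1, 6), h(1, 2, 1)), X2 := 1.
MGU = { R := node(h(1, 1, 6), h(1, 2, 1)), X2 := 1, Y2 := 1 }, so R := node(h(1, 1, 6), h(1, 2, 1)).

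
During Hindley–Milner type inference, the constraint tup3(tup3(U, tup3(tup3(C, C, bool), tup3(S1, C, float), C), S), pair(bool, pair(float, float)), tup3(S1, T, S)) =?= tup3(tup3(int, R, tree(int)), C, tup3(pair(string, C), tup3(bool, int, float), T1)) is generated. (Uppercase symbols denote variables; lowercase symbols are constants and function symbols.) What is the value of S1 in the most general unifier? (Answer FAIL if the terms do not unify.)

Decompose tup3/3: tup3(U, tup3(tup3(C, C, bool), tup3(S1, C, float), C), S) =?= tup3(int, R, tree(int)),  pair(bool, pair(float, float)) =?= C,  tup3(S1, T, S) =?= tup3(pair(string, C), tup3(bool, int, float), T1).
Decompose tup3/3: U =?= int,  tup3(tup3(C, C, bool), tup3(S1, C, float), C) =?= R,  S =?= tree(int).
Bind U := int; no other remaining equation mentions U.
Bind R := tup3(tup3(C, C, bool), tup3(S1, C, float), C); no other remaining equation mentions R.
Bind S := tree(int); substituting into the one remaining equation that mentions S gives: tup3(S1, T, tree(int)) =?= tup3(pair(string, C), tup3(bool, int, float), T1).
Bind C := pair(bool, pair(float, float)); substituting into the remaining equation gives: tup3(S1, T, tree(int)) =?= tup3(pair(string, pair(bool, pair(float, float))), tup3(bool, int, float), T1). Substituting into the earlier binding gives R := tup3(tup3(pair(bool, pair(float, float)), pair(bool, pair(float, float)), bool), tup3(S1, pair(bool, pair(float, float)), float), pair(bool, pair(float, float))).
Decompose tup3/3: S1 =?= pair(string, pair(bool, pair(float, float))),  T =?= tup3(bool, int, float),  tree(int) =?= T1.
Bind S1 := pair(string, pair(bool, pair(float, float))); no other remaining equation mentions S1. Substituting into the earlier binding gives R := tup3(tup3(pair(bool, pair(float, float)), pair(bool, pair(float, float)), bool), tup3(pair(string, pair(bool, pair(float, float))), pair(bool, pair(float, float)), float), pair(bool, pair(float, float))).
Bind T := tup3(bool, int, float); no other remaining equation mentions T.
Bind T1 := tree(int).
MGU = { U := int, R := tup3(tup3(pair(bool, pair(float, float)), pair(bool, pair(float, float)), bool), tup3(pair(string, pair(bool, pair(float, float))), pair(bool, pair(float, float)), float), pair(bool, pair(float, float))), S := tree(int), C := pair(bool, pair(float, float)), S1 := pair(string, pair(bool, pair(float, float))), T := tup3(bool, int, float), T1 := tree(int) }, so S1 := pair(string, pair(bool, pair(float, float))).

pair(string, pair(bool, pair(float, float)))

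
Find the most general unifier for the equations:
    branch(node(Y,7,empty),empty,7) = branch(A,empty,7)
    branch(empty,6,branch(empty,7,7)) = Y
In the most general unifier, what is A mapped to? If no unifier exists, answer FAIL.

node(branch(empty,6,branch(empty,7,7)),7,empty)

Decompose branch/3: node(Y,7,empty) = A,  empty = empty,  7 = 7.
Bind A := node(Y,7,empty); no other remaining equation mentions A.
Delete trivial equation empty = empty.
Delete trivial equation 7 = 7.
Bind Y := branch(empty,6,branch(empty,7,7)). Substituting into the earlier binding gives A := node(branch(empty,6,branch(empty,7,7)),7,empty).
MGU = { A -> node(branch(empty,6,branch(empty,7,7)),7,empty), Y -> branch(empty,6,branch(empty,7,7)) }, so A -> node(branch(empty,6,branch(empty,7,7)),7,empty).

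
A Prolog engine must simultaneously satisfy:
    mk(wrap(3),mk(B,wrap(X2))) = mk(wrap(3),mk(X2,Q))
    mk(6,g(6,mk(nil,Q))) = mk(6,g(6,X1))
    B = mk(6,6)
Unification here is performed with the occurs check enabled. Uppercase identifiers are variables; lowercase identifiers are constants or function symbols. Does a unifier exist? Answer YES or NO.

Decompose mk/2: wrap(3) = wrap(3),  mk(B,wrap(X2)) = mk(X2,Q).
Delete trivial equation wrap(3) = wrap(3).
Decompose mk/2: B = X2,  wrap(X2) = Q.
Bind B := X2; substituting into the one remaining equation that mentions B gives: X2 = mk(6,6).
Bind Q := wrap(X2); substituting into the one remaining equation that mentions Q gives: mk(6,g(6,mk(nil,wrap(X2)))) = mk(6,g(6,X1)).
Decompose mk/2: 6 = 6,  g(6,mk(nil,wrap(X2))) = g(6,X1).
Delete trivial equation 6 = 6.
Decompose g/2: 6 = 6,  mk(nil,wrap(X2)) = X1.
Delete trivial equation 6 = 6.
Bind X1 := mk(nil,wrap(X2)); no other remaining equation mentions X1.
Bind X2 := mk(6,6). Substituting into the earlier bindings gives B := mk(6,6), Q := wrap(mk(6,6)), X1 := mk(nil,wrap(mk(6,6))).
No equations remain and no clash or occurs-check failure arose, so a unifier exists.

YES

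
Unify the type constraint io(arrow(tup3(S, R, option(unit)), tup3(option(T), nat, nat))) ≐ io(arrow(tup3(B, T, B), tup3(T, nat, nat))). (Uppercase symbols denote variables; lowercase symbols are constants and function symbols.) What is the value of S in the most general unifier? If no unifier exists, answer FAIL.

Decompose io/1: arrow(tup3(S, R, option(unit)), tup3(option(T), nat, nat)) ≐ arrow(tup3(B, T, B), tup3(T, nat, nat)).
Decompose arrow/2: tup3(S, R, option(unit)) ≐ tup3(B, T, B),  tup3(option(T), nat, nat) ≐ tup3(T, nat, nat).
Decompose tup3/3: S ≐ B,  R ≐ T,  option(unit) ≐ B.
Bind S := B; no other remaining equation mentions S.
Bind R := T; no other remaining equation mentions R.
Bind B := option(unit); no other remaining equation mentions B. Substituting into the earlier binding gives S := option(unit).
Decompose tup3/3: option(T) ≐ T,  nat ≐ nat,  nat ≐ nat.
Occurs check fails: T occurs in option(T); the equation T ≐ option(T) has no finite solution.

FAIL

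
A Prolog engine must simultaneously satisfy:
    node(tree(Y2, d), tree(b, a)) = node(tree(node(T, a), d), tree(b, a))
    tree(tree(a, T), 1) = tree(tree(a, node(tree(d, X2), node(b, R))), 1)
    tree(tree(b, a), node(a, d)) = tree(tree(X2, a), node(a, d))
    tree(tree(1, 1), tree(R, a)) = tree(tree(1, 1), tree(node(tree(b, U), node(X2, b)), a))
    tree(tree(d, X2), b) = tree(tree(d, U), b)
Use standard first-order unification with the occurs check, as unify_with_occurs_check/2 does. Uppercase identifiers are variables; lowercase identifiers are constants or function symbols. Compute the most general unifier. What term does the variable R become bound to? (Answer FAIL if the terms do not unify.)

node(tree(b, b), node(b, b))

Decompose node/2: tree(Y2, d) = tree(node(T, a), d),  tree(b, a) = tree(b, a).
Decompose tree/2: Y2 = node(T, a),  d = d.
Bind Y2 := node(T, a); no other remaining equation mentions Y2.
Delete trivial equation d = d.
Delete trivial equation tree(b, a) = tree(b, a).
Decompose tree/2: tree(a, T) = tree(a, node(tree(d, X2), node(b, R))),  1 = 1.
Decompose tree/2: a = a,  T = node(tree(d, X2), node(b, R)).
Delete trivial equation a = a.
Bind T := node(tree(d, X2), node(b, R)); no other remaining equation mentions T. Substituting into the earlier binding gives Y2 := node(node(tree(d, X2), node(b, R)), a).
Delete trivial equation 1 = 1.
Decompose tree/2: tree(b, a) = tree(X2, a),  node(a, d) = node(a, d).
Decompose tree/2: b = X2,  a = a.
Bind X2 := b; substituting into the 2 remaining equations that mention X2 gives: tree(tree(1, 1), tree(R, a)) = tree(tree(1, 1), tree(node(tree(b, U), node(b, b)), a)),  tree(tree(d, b), b) = tree(tree(d, U), b). Substituting into the earlier bindings gives Y2 := node(node(tree(d, b), node(b, R)), a), T := node(tree(d, b), node(b, R)).
Delete trivial equation a = a.
Delete trivial equation node(a, d) = node(a, d).
Decompose tree/2: tree(1, 1) = tree(1, 1),  tree(R, a) = tree(node(tree(b, U), node(b, b)), a).
Delete trivial equation tree(1, 1) = tree(1, 1).
Decompose tree/2: R = node(tree(b, U), node(b, b)),  a = a.
Bind R := node(tree(b, U), node(b, b)); no other remaining equation mentions R. Substituting into the earlier bindings gives Y2 := node(node(tree(d, b), node(b, node(tree(b, U), node(b, b)))), a), T := node(tree(d, b), node(b, node(tree(b, U), node(b, b)))).
Delete trivial equation a = a.
Decompose tree/2: tree(d, b) = tree(d, U),  b = b.
Decompose tree/2: d = d,  b = U.
Delete trivial equation d = d.
Bind U := b; no other remaining equation mentions U. Substituting into the earlier bindings gives Y2 := node(node(tree(d, b), node(b, node(tree(b, b), node(b, b)))), a), T := node(tree(d, b), node(b, node(tree(b, b), node(b, b)))), R := node(tree(b, b), node(b, b)).
Delete trivial equation b = b.
MGU = { Y2 -> node(node(tree(d, b), node(b, node(tree(b, b), node(b, b)))), a), T -> node(tree(d, b), node(b, node(tree(b, b), node(b, b)))), X2 -> b, R -> node(tree(b, b), node(b, b)), U -> b }, so R -> node(tree(b, b), node(b, b)).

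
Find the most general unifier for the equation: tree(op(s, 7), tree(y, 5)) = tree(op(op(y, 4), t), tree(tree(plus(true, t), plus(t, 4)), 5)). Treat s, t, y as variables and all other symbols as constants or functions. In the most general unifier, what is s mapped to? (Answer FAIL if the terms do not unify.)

op(tree(plus(true, 7), plus(7, 4)), 4)

Decompose tree/2: op(s, 7) = op(op(y, 4), t),  tree(y, 5) = tree(tree(plus(true, t), plus(t, 4)), 5).
Decompose op/2: s = op(y, 4),  7 = t.
Bind s := op(y, 4); no other remaining equation mentions s.
Bind t := 7; substituting into the remaining equation gives: tree(y, 5) = tree(tree(plus(true, 7), plus(7, 4)), 5).
Decompose tree/2: y = tree(plus(true, 7), plus(7, 4)),  5 = 5.
Bind y := tree(plus(true, 7), plus(7, 4)); no other remaining equation mentions y. Substituting into the earlier binding gives s := op(tree(plus(true, 7), plus(7, 4)), 4).
Delete trivial equation 5 = 5.
MGU = { s ↦ op(tree(plus(true, 7), plus(7, 4)), 4), t ↦ 7, y ↦ tree(plus(true, 7), plus(7, 4)) }, so s ↦ op(tree(plus(true, 7), plus(7, 4)), 4).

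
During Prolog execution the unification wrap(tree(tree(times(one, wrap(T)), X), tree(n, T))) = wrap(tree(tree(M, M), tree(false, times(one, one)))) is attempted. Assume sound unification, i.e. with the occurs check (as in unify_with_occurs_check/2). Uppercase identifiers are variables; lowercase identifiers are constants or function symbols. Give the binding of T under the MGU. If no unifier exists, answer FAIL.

FAIL

Decompose wrap/1: tree(tree(times(one, wrap(T)), X), tree(n, T)) = tree(tree(M, M), tree(false, times(one, one))).
Decompose tree/2: tree(times(one, wrap(T)), X) = tree(M, M),  tree(n, T) = tree(false, times(one, one)).
Decompose tree/2: times(one, wrap(T)) = M,  X = M.
Bind M := times(one, wrap(T)); substituting into the one remaining equation that mentions M gives: X = times(one, wrap(T)).
Bind X := times(one, wrap(T)); no other remaining equation mentions X.
Decompose tree/2: n = false,  T = times(one, one).
Clash: constants n and false differ; no unifier exists.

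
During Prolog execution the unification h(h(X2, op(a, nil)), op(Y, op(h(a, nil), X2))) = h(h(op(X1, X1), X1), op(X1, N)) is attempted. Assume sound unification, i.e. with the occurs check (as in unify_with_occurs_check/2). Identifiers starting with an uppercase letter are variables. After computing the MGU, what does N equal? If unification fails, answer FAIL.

Decompose h/2: h(X2, op(a, nil)) = h(op(X1, X1), X1),  op(Y, op(h(a, nil), X2)) = op(X1, N).
Decompose h/2: X2 = op(X1, X1),  op(a, nil) = X1.
Bind X2 := op(X1, X1); substituting into the one remaining equation that mentions X2 gives: op(Y, op(h(a, nil), op(X1, X1))) = op(X1, N).
Bind X1 := op(a, nil); substituting into the remaining equation gives: op(Y, op(h(a, nil), op(op(a, nil), op(a, nil)))) = op(op(a, nil), N). Substituting into the earlier binding gives X2 := op(op(a, nil), op(a, nil)).
Decompose op/2: Y = op(a, nil),  op(h(a, nil), op(op(a, nil), op(a, nil))) = N.
Bind Y := op(a, nil); no other remaining equation mentions Y.
Bind N := op(h(a, nil), op(op(a, nil), op(a, nil))).
MGU = { X2 = op(op(a, nil), op(a, nil)), X1 = op(a, nil), Y = op(a, nil), N = op(h(a, nil), op(op(a, nil), op(a, nil))) }, so N = op(h(a, nil), op(op(a, nil), op(a, nil))).

op(h(a, nil), op(op(a, nil), op(a, nil)))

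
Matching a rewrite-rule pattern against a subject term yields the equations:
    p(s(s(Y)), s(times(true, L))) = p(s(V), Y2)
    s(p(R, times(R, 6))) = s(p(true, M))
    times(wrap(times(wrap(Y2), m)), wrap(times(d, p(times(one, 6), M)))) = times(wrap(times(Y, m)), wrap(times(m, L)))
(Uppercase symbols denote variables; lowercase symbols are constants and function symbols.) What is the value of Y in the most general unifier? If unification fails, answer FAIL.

FAIL

Decompose p/2: s(s(Y)) = s(V),  s(times(true, L)) = Y2.
Decompose s/1: s(Y) = V.
Bind V := s(Y); no other remaining equation mentions V.
Bind Y2 := s(times(true, L)); substituting into the one remaining equation that mentions Y2 gives: times(wrap(times(wrap(s(times(true, L))), m)), wrap(times(d, p(times(one, 6), M)))) = times(wrap(times(Y, m)), wrap(times(m, L))).
Decompose s/1: p(R, times(R, 6)) = p(true, M).
Decompose p/2: R = true,  times(R, 6) = M.
Bind R := true; substituting into the one remaining equation that mentions R gives: times(true, 6) = M.
Bind M := times(true, 6); substituting into the remaining equation gives: times(wrap(times(wrap(s(times(true, L))), m)), wrap(times(d, p(times(one, 6), times(true, 6))))) = times(wrap(times(Y, m)), wrap(times(m, L))).
Decompose times/2: wrap(times(wrap(s(times(true, L))), m)) = wrap(times(Y, m)),  wrap(times(d, p(times(one, 6), times(true, 6)))) = wrap(times(m, L)).
Decompose wrap/1: times(wrap(s(times(true, L))), m) = times(Y, m).
Decompose times/2: wrap(s(times(true, L))) = Y,  m = m.
Bind Y := wrap(s(times(true, L))); no other remaining equation mentions Y. Substituting into the earlier binding gives V := s(wrap(s(times(true, L)))).
Delete trivial equation m = m.
Decompose wrap/1: times(d, p(times(one, 6), times(true, 6))) = times(m, L).
Decompose times/2: d = m,  p(times(one, 6), times(true, 6)) = L.
Clash: constants d and m differ; no unifier exists.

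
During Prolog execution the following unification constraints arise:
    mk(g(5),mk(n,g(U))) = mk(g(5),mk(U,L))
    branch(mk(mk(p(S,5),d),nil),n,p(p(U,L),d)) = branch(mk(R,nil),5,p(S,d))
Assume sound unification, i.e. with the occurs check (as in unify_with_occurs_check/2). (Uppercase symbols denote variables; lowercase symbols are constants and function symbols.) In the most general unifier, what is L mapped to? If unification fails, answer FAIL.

Decompose mk/2: g(5) = g(5),  mk(n,g(U)) = mk(U,L).
Delete trivial equation g(5) = g(5).
Decompose mk/2: n = U,  g(U) = L.
Bind U := n; substituting into the remaining equations gives: g(n) = L,  branch(mk(mk(p(S,5),d),nil),n,p(p(n,L),d)) = branch(mk(R,nil),5,p(S,d)).
Bind L := g(n); substituting into the remaining equation gives: branch(mk(mk(p(S,5),d),nil),n,p(p(n,g(n)),d)) = branch(mk(R,nil),5,p(S,d)).
Decompose branch/3: mk(mk(p(S,5),d),nil) = mk(R,nil),  n = 5,  p(p(n,g(n)),d) = p(S,d).
Decompose mk/2: mk(p(S,5),d) = R,  nil = nil.
Bind R := mk(p(S,5),d); no other remaining equation mentions R.
Delete trivial equation nil = nil.
Clash: constants n and 5 differ; no unifier exists.

FAIL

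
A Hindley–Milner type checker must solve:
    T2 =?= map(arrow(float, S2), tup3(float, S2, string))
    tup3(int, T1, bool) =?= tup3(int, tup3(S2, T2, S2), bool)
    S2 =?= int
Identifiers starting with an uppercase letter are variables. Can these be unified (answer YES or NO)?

Bind T2 := map(arrow(float, S2), tup3(float, S2, string)); substituting into the one remaining equation that mentions T2 gives: tup3(int, T1, bool) =?= tup3(int, tup3(S2, map(arrow(float, S2), tup3(float, S2, string)), S2), bool).
Decompose tup3/3: int =?= int,  T1 =?= tup3(S2, map(arrow(float, S2), tup3(float, S2, string)), S2),  bool =?= bool.
Delete trivial equation int =?= int.
Bind T1 := tup3(S2, map(arrow(float, S2), tup3(float, S2, string)), S2); no other remaining equation mentions T1.
Delete trivial equation bool =?= bool.
Bind S2 := int. Substituting into the earlier bindings gives T2 := map(arrow(float, int), tup3(float, int, string)), T1 := tup3(int, map(arrow(float, int), tup3(float, int, string)), int).
No equations remain and no clash or occurs-check failure arose, so a unifier exists.

YES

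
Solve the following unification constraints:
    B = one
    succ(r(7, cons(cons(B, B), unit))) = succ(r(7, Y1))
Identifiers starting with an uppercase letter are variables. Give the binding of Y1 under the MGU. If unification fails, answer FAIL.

cons(cons(one, one), unit)

Bind B := one; substituting into the remaining equation gives: succ(r(7, cons(cons(one, one), unit))) = succ(r(7, Y1)).
Decompose succ/1: r(7, cons(cons(one, one), unit)) = r(7, Y1).
Decompose r/2: 7 = 7,  cons(cons(one, one), unit) = Y1.
Delete trivial equation 7 = 7.
Bind Y1 := cons(cons(one, one), unit).
MGU = { B ↦ one, Y1 ↦ cons(cons(one, one), unit) }, so Y1 ↦ cons(cons(one, one), unit).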